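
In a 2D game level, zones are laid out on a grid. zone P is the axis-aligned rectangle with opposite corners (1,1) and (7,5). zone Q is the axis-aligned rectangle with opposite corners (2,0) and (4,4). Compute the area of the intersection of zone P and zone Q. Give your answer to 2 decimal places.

|zone P∩zone Q|: x∈[2,4], y∈[1,4] → 2·3 = 6.

6.00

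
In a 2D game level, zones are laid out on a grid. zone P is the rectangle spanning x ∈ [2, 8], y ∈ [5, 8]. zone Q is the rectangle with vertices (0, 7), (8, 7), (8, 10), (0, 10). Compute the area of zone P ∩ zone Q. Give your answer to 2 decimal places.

6.00

|zone P∩zone Q|: x∈[2,8], y∈[7,8] → 6·1 = 6.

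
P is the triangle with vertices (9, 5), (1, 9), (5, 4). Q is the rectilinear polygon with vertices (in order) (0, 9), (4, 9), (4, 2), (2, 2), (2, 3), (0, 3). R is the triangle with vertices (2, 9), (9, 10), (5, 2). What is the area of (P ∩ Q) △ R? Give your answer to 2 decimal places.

24.68

|P ∩ Q| = 3.375.
|(P ∩ Q) ∩ R| = 2.347.
|(P ∩ Q) △ R| = 3.375 + 26 − 4.6941 = 24.68.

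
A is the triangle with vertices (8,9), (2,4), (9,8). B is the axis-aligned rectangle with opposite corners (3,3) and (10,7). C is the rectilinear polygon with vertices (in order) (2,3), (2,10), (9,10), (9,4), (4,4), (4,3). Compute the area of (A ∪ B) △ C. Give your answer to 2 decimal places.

30.84

|A ∪ B| = 31.156.
|(A ∪ B) ∩ C| = 22.156.
|(A ∪ B) △ C| = 31.156 + 44 − 44.3119 = 30.84.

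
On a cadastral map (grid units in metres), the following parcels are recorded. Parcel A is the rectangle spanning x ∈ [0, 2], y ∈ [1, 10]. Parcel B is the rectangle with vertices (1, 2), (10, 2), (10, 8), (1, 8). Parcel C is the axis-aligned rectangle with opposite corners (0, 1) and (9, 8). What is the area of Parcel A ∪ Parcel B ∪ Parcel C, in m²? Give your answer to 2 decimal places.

By inclusion–exclusion:
Individual areas: |Parcel A| = 18, |Parcel B| = 54, |Parcel C| = 63.
|Parcel A∩Parcel B|: x∈[1,2], y∈[2,8] → 1·6 = 6.
|Parcel A∩Parcel C|: x∈[0,2], y∈[1,8] → 2·7 = 14.
|Parcel B∩Parcel C|: x∈[1,9], y∈[2,8] → 8·6 = 48.
|Parcel A∩Parcel B∩Parcel C| = 6.
|Parcel A ∪ Parcel B ∪ Parcel C| = 135 − 68 + 6 = 73.00.

73.00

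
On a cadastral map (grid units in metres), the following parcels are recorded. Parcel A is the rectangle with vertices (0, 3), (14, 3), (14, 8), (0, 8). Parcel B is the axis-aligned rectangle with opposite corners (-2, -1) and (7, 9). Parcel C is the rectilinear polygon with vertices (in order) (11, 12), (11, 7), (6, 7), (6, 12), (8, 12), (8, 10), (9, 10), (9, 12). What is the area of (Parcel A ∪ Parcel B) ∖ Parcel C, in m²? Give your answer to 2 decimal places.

119.00

|Parcel A ∪ Parcel B| = 125.
|(Parcel A ∪ Parcel B) ∩ Parcel C| = 6.
|(Parcel A ∪ Parcel B) ∖ Parcel C| = 125 − 6 = 119.00.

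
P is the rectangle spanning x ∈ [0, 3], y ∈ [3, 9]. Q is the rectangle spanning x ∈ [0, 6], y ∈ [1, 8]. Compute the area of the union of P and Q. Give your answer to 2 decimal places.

By inclusion–exclusion:
Individual areas: |P| = 18, |Q| = 42.
|P∩Q|: x∈[0,3], y∈[3,8] → 3·5 = 15.
|P ∪ Q| = 60 − 15 = 45.00.

45.00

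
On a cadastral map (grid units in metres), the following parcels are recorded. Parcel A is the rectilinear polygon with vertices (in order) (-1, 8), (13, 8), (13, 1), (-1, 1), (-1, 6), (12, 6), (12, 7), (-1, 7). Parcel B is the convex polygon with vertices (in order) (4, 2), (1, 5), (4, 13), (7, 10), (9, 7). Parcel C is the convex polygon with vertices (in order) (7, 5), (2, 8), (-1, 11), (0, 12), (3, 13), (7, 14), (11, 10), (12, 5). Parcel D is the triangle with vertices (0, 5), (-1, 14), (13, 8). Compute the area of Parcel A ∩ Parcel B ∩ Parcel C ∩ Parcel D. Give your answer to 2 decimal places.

The intersection is the polygon with vertices (3.667,7), (2.102,7.939), (2.125,8), (8.333,8), (8.956,7.067), (8.667,7).
By the shoelace formula its area is 5.82.

5.82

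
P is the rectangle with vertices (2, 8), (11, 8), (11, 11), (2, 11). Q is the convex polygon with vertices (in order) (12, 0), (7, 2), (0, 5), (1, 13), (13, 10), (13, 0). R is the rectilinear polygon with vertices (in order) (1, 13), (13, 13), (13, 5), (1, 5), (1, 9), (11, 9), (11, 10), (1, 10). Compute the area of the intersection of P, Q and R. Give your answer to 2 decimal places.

17.50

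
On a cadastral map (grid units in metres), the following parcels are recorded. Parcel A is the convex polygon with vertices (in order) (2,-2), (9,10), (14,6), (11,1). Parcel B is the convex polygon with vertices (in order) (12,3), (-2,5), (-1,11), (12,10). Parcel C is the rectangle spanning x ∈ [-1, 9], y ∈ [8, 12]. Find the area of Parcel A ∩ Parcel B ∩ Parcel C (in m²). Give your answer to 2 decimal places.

The intersection is the polygon with vertices (9,10), (9,8), (7.833,8).
By the shoelace formula its area is 1.17.

1.17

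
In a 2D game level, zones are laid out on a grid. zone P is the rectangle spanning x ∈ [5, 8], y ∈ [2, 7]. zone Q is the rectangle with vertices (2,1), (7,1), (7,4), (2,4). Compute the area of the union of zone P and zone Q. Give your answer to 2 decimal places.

By inclusion–exclusion:
Individual areas: |zone P| = 15, |zone Q| = 15.
|zone P∩zone Q|: x∈[5,7], y∈[2,4] → 2·2 = 4.
|zone P ∪ zone Q| = 30 − 4 = 26.00.

26.00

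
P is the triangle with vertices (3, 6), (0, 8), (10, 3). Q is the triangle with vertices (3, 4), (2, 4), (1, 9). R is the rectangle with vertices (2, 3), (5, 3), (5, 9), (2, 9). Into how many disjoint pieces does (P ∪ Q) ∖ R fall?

2

(P ∪ Q) ∖ R splits into 2 disjoint pieces (area 1.4588, area 0.8929).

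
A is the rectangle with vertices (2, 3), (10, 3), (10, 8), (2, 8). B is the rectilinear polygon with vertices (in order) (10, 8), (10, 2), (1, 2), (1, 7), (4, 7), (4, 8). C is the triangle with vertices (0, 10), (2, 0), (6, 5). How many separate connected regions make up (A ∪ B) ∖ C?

(A ∪ B) ∖ C splits into 2 disjoint pieces (area 33, area 0.9).

2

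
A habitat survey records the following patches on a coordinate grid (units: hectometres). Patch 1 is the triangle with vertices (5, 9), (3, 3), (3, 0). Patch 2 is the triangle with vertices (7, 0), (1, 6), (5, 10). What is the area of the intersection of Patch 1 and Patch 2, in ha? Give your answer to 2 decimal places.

The intersection is the polygon with vertices (5,9), (3.727,3.273), (3.25,3.75).
By the shoelace formula its area is 1.67.

1.67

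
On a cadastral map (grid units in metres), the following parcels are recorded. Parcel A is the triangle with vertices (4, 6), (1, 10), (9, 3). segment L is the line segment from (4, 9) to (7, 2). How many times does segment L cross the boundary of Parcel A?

The segment meets the boundary at (5.731,4.962), (5.114,6.4).

2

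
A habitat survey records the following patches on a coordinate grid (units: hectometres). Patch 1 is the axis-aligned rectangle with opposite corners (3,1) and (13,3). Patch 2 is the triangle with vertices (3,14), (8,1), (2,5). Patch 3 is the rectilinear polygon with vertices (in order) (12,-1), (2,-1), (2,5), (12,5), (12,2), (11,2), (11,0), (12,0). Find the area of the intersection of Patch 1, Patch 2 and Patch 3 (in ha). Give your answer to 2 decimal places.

2.23

The intersection is the polygon with vertices (8,1), (5,3), (7.231,3).
By the shoelace formula its area is 2.23.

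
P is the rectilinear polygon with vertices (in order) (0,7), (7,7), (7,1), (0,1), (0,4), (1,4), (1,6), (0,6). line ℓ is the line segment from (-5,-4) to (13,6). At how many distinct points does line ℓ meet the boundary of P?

The segment meets the boundary at (7,2.667), (4,1).

2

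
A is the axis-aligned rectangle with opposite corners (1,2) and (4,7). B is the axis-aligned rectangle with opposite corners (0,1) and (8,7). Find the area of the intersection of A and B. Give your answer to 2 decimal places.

|A∩B|: x∈[1,4], y∈[2,7] → 3·5 = 15.

15.00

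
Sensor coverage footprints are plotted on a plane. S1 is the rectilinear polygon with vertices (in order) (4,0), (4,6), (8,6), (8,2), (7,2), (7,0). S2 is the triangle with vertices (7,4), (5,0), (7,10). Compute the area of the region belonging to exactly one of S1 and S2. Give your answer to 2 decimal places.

19.20

|S1| = 22, |S2| = 6, |S1∩S2| = 4.4.
|S1 △ S2| = |S1| + |S2| − 2·|S1∩S2| = 22 + 6 − 8.8 = 19.20.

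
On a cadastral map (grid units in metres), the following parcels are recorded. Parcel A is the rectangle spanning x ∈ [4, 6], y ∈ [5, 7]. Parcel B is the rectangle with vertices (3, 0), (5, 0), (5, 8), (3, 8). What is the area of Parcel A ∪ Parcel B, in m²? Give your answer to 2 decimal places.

By inclusion–exclusion:
Individual areas: |Parcel A| = 4, |Parcel B| = 16.
|Parcel A∩Parcel B|: x∈[4,5], y∈[5,7] → 1·2 = 2.
|Parcel A ∪ Parcel B| = 20 − 2 = 18.00.

18.00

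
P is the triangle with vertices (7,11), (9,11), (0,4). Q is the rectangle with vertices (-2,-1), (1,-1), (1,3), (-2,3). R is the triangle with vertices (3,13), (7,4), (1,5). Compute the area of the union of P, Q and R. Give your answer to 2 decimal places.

41.34

By inclusion–exclusion:
Individual areas: |P| = 7, |Q| = 12, |R| = 25.
|P∩Q| = 0.
|P∩R| = 2.6637.
|Q∩R| = 0.
|P∩Q∩R| = 0.
|P ∪ Q ∪ R| = 44 − 2.6637 + 0 = 41.34.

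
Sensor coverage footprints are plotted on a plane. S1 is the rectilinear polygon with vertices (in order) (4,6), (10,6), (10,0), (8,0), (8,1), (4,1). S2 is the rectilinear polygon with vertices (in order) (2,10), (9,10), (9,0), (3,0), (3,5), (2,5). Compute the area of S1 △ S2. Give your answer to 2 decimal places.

45.00

|S1| = 32, |S2| = 65, |S1∩S2| = 26.
|S1 △ S2| = |S1| + |S2| − 2·|S1∩S2| = 32 + 65 − 52 = 45.00.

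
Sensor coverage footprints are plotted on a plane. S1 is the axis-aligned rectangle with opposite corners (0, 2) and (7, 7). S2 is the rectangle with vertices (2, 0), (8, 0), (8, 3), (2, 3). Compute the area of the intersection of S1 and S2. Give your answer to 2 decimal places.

5.00

|S1∩S2|: x∈[2,7], y∈[2,3] → 5·1 = 5.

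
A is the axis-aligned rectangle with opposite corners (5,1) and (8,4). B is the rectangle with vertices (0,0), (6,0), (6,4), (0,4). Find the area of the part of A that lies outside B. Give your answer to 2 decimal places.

6.00

|A∩B|: x∈[5,6], y∈[1,4] → 1·3 = 3.
|A| = 9.
|A ∖ B| = |A| − |A∩B| = 9 − 3 = 6.00.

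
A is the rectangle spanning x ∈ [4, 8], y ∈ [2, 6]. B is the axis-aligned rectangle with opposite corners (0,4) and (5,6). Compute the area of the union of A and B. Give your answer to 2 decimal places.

24.00

By inclusion–exclusion:
Individual areas: |A| = 16, |B| = 10.
|A∩B|: x∈[4,5], y∈[4,6] → 1·2 = 2.
|A ∪ B| = 26 − 2 = 24.00.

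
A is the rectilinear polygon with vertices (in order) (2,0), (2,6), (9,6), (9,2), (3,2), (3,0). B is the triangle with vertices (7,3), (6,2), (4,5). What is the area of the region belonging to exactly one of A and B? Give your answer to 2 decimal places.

|A| = 30, |B| = 2.5, |A∩B| = 2.5.
|A △ B| = |A| + |B| − 2·|A∩B| = 30 + 2.5 − 5 = 27.50.

27.50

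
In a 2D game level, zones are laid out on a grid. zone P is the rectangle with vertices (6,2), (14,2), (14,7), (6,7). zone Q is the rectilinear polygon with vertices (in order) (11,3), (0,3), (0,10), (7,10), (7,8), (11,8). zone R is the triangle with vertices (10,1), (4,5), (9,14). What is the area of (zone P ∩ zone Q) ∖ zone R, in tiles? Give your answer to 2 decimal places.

|zone P ∩ zone Q| = 20.
|(zone P ∩ zone Q) ∩ zone R| = 14.4359.
|(zone P ∩ zone Q) ∖ zone R| = 20 − 14.4359 = 5.56.

5.56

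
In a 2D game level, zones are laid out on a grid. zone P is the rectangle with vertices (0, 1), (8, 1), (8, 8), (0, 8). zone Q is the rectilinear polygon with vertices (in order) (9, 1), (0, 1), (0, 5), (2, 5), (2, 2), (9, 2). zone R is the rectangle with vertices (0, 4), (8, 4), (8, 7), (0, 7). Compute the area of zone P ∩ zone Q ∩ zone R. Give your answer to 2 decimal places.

2.00

The intersection is the polygon with vertices (0,5), (2,5), (2,4), (0,4).
By the shoelace formula its area is 2.00.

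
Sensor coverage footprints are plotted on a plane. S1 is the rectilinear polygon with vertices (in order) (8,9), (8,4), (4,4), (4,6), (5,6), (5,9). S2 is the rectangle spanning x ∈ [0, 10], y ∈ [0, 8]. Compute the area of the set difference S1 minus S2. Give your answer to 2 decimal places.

3.00

|S1| = 17, |S1∩S2| = 14.
|S1 ∖ S2| = |S1| − |S1∩S2| = 17 − 14 = 3.00.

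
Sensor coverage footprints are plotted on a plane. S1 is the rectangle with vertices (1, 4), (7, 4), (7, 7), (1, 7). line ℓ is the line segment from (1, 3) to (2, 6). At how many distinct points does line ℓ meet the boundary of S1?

The segment meets the boundary at (1.333,4).

1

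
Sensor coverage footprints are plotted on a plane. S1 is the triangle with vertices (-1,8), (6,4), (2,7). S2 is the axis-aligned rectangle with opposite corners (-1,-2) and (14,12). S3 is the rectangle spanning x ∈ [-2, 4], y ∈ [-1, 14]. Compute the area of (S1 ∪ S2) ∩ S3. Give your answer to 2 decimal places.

65.00

The region (S1 ∪ S2) ∩ S3 is the polygon with vertices (4,12), (4,-1), (-1,-1), (-1,8), (-1,12).
By the shoelace formula its area is 65.00.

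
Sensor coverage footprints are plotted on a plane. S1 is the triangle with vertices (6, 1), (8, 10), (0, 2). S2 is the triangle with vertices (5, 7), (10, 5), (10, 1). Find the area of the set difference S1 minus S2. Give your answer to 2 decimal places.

26.42

|S1| = 28, |S1∩S2| = 1.5789.
|S1 ∖ S2| = |S1| − |S1∩S2| = 28 − 1.5789 = 26.42.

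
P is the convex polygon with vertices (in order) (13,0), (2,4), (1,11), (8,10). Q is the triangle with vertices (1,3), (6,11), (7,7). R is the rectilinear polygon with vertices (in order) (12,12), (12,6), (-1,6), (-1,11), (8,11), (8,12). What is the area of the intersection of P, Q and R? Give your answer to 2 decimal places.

The intersection is the polygon with vertices (5.59,10.344), (6.185,10.259), (7,7), (5.5,6), (2.875,6).
By the shoelace formula its area is 9.85.

9.85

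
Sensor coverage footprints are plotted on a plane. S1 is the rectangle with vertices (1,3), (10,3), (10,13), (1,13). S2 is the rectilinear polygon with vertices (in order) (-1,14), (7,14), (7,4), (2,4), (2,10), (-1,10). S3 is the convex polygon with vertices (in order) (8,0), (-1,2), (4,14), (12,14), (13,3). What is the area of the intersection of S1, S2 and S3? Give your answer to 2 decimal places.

41.99

The intersection is the polygon with vertices (7,13), (7,4), (2,4), (2,9.2), (3.583,13).
By the shoelace formula its area is 41.99.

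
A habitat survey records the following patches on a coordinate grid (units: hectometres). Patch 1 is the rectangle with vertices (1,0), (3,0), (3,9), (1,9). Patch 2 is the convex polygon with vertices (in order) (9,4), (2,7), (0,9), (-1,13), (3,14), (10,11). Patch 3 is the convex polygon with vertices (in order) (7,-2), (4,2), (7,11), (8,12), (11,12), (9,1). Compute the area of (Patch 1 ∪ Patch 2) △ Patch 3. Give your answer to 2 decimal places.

|Patch 1 ∪ Patch 2| = 82.7857.
|(Patch 1 ∪ Patch 2) ∩ Patch 3| = 23.4958.
|(Patch 1 ∪ Patch 2) △ Patch 3| = 82.7857 + 55 − 46.9917 = 90.79.

90.79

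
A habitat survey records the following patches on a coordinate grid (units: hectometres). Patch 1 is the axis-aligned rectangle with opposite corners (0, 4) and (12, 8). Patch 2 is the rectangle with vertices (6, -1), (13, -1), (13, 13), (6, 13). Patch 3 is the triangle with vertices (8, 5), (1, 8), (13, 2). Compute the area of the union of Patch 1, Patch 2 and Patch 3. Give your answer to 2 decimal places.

By inclusion–exclusion:
Individual areas: |Patch 1| = 48, |Patch 2| = 98, |Patch 3| = 3.
|Patch 1∩Patch 2|: x∈[6,12], y∈[4,8] → 6·4 = 24.
|Patch 1∩Patch 3| = 2.3333.
|Patch 2∩Patch 3| = 2.1071.
|Patch 1∩Patch 2∩Patch 3| = 1.4405.
|Patch 1 ∪ Patch 2 ∪ Patch 3| = 149 − 28.4405 + 1.4405 = 122.00.

122.00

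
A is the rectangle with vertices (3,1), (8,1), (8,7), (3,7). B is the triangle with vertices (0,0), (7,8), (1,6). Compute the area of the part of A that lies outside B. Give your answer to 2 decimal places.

24.59

|A| = 30, |A∩B| = 5.4137.
|A ∖ B| = |A| − |A∩B| = 30 − 5.4137 = 24.59.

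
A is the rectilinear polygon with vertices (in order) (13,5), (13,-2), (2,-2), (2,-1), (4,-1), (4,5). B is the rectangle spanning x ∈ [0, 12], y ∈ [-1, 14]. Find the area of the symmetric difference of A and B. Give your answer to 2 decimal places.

149.00

|A| = 65, |B| = 180, |A∩B| = 48.
|A △ B| = |A| + |B| − 2·|A∩B| = 65 + 180 − 96 = 149.00.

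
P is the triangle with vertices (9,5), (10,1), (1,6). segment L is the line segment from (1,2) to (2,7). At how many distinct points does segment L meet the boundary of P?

The segment meets the boundary at (1.78,5.902), (1.72,5.6).

2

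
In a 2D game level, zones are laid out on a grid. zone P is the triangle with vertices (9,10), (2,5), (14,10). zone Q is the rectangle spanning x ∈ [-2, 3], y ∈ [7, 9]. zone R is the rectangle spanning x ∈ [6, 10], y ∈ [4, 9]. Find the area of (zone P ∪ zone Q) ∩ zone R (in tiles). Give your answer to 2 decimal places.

The region (zone P ∪ zone Q) ∩ zone R is the polygon with vertices (6,6.667), (6,7.857), (7.6,9), (10,9), (10,8.333).
By the shoelace formula its area is 5.09.

5.09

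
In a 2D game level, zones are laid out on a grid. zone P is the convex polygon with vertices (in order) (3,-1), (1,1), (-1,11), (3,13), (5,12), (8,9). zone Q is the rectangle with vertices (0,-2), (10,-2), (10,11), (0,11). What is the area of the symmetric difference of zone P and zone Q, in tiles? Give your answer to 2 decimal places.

|zone P| = 72.5, |zone Q| = 130, |zone P∩zone Q| = 62.5.
|zone P △ zone Q| = |zone P| + |zone Q| − 2·|zone P∩zone Q| = 72.5 + 130 − 125 = 77.50.

77.50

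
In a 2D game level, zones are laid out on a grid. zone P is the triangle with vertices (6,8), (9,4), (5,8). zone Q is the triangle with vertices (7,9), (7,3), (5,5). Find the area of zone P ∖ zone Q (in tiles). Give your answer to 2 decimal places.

1.32

|zone P| = 2, |zone P∩zone Q| = 0.6833.
|zone P ∖ zone Q| = |zone P| − |zone P∩zone Q| = 2 − 0.6833 = 1.32.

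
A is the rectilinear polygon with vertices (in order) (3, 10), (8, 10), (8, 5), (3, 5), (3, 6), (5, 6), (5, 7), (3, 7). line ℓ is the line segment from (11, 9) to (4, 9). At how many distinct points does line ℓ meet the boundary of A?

The segment meets the boundary at (8,9).

1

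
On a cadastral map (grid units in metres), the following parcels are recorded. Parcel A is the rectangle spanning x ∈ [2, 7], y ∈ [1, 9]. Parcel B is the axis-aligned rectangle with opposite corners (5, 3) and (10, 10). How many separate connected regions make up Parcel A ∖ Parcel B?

Parcel A ∖ Parcel B is a single connected region.

1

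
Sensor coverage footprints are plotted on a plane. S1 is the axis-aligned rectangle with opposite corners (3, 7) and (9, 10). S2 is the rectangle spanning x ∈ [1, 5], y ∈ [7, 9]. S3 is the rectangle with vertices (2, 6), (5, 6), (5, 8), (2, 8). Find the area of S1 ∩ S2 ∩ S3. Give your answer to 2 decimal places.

2.00

The intersection is the polygon with vertices (5,7), (3,7), (3,8), (5,8).
By the shoelace formula its area is 2.00.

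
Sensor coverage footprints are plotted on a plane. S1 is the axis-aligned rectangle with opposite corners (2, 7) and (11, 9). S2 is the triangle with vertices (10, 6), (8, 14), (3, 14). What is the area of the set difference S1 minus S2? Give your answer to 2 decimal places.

15.50

|S1| = 18, |S1∩S2| = 2.5.
|S1 ∖ S2| = |S1| − |S1∩S2| = 18 − 2.5 = 15.50.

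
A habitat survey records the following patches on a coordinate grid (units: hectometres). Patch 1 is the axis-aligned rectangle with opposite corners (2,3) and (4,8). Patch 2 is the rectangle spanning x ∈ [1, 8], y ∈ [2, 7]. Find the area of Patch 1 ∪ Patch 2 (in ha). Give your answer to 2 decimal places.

37.00

By inclusion–exclusion:
Individual areas: |Patch 1| = 10, |Patch 2| = 35.
|Patch 1∩Patch 2|: x∈[2,4], y∈[3,7] → 2·4 = 8.
|Patch 1 ∪ Patch 2| = 45 − 8 = 37.00.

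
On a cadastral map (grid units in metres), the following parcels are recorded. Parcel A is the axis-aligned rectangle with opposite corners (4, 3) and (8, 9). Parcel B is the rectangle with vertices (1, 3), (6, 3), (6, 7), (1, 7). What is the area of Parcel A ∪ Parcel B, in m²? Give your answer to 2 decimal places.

36.00

By inclusion–exclusion:
Individual areas: |Parcel A| = 24, |Parcel B| = 20.
|Parcel A∩Parcel B|: x∈[4,6], y∈[3,7] → 2·4 = 8.
|Parcel A ∪ Parcel B| = 44 − 8 = 36.00.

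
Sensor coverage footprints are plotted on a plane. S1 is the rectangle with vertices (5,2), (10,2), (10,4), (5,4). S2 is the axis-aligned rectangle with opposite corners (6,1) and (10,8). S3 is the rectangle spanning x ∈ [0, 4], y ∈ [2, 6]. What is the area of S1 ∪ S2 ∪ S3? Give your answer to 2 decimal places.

By inclusion–exclusion:
Individual areas: |S1| = 10, |S2| = 28, |S3| = 16.
|S1∩S2|: x∈[6,10], y∈[2,4] → 4·2 = 8.
|S1∩S3| = 0 (no overlap).
|S2∩S3| = 0 (no overlap).
|S1∩S2∩S3| = 0.
|S1 ∪ S2 ∪ S3| = 54 − 8 + 0 = 46.00.

46.00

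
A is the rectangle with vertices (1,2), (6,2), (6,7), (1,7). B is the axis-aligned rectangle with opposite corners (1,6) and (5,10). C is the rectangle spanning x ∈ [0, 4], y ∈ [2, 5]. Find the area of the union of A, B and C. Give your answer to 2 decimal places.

By inclusion–exclusion:
Individual areas: |A| = 25, |B| = 16, |C| = 12.
|A∩B|: x∈[1,5], y∈[6,7] → 4·1 = 4.
|A∩C|: x∈[1,4], y∈[2,5] → 3·3 = 9.
|B∩C| = 0 (no overlap).
|A∩B∩C| = 0.
|A ∪ B ∪ C| = 53 − 13 + 0 = 40.00.

40.00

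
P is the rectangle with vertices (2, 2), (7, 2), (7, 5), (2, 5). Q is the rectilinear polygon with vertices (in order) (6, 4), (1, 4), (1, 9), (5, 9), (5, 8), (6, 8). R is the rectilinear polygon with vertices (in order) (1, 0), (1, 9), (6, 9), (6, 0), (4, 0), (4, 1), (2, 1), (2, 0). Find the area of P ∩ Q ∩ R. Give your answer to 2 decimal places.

The intersection is the polygon with vertices (6,5), (6,4), (2,4), (2,5).
By the shoelace formula its area is 4.00.

4.00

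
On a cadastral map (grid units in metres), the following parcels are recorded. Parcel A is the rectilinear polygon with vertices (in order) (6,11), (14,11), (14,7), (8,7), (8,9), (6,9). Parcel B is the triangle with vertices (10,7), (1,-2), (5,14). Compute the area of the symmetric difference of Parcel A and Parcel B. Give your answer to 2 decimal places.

|Parcel A| = 28, |Parcel B| = 54, |Parcel A∩Parcel B| = 6.2857.
|Parcel A △ Parcel B| = |Parcel A| + |Parcel B| − 2·|Parcel A∩Parcel B| = 28 + 54 − 12.5714 = 69.43.

69.43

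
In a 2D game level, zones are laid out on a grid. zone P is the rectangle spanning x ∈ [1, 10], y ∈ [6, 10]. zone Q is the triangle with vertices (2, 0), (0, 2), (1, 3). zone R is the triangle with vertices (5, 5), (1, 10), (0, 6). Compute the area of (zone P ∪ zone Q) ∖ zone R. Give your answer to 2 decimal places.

|zone P ∪ zone Q| = 38.
|(zone P ∪ zone Q) ∩ zone R| = 6.4.
|(zone P ∪ zone Q) ∖ zone R| = 38 − 6.4 = 31.60.

31.60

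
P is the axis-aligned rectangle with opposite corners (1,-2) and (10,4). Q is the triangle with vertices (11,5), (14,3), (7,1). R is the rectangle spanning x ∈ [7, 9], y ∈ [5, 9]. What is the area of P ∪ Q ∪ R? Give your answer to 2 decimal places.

68.79

By inclusion–exclusion:
Individual areas: |P| = 54, |Q| = 10, |R| = 8.
|P∩Q| = 3.2143.
|P∩R| = 0 (no overlap).
|Q∩R| = 0.
|P∩Q∩R| = 0.
|P ∪ Q ∪ R| = 72 − 3.2143 + 0 = 68.79.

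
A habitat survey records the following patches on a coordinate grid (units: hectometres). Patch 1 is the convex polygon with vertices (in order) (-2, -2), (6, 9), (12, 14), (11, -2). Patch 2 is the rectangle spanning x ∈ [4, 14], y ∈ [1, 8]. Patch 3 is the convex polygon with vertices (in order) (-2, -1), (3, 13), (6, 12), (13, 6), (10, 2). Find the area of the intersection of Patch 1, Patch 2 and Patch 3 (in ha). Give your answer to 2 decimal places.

46.00

The intersection is the polygon with vertices (10.667,8), (11.576,7.22), (11.364,3.818), (10,2), (6,1), (4,1), (4,6.25), (5.273,8).
By the shoelace formula its area is 46.00.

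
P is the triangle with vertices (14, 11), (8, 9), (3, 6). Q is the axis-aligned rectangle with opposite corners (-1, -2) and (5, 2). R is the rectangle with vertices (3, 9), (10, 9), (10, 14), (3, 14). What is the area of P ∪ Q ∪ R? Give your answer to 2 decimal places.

By inclusion–exclusion:
Individual areas: |P| = 4, |Q| = 24, |R| = 35.
|P∩Q| = 0.
|P∩R| = 0.6303.
|Q∩R| = 0 (no overlap).
|P∩Q∩R| = 0.
|P ∪ Q ∪ R| = 63 − 0.6303 + 0 = 62.37.

62.37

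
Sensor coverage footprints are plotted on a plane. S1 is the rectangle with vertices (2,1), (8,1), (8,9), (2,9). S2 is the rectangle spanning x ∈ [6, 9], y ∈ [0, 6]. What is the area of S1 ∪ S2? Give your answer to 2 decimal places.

By inclusion–exclusion:
Individual areas: |S1| = 48, |S2| = 18.
|S1∩S2|: x∈[6,8], y∈[1,6] → 2·5 = 10.
|S1 ∪ S2| = 66 − 10 = 56.00.

56.00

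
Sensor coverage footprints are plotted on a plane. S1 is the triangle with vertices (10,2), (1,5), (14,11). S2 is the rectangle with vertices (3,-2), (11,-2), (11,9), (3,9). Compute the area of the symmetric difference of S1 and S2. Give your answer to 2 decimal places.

61.60

|S1| = 46.5, |S2| = 88, |S1∩S2| = 36.4519.
|S1 △ S2| = |S1| + |S2| − 2·|S1∩S2| = 46.5 + 88 − 72.9038 = 61.60.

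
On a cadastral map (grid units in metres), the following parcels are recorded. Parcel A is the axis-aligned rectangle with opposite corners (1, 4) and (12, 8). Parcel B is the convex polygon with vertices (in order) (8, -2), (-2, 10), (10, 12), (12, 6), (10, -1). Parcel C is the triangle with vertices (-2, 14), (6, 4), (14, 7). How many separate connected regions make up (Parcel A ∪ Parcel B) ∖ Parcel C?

3

(Parcel A ∪ Parcel B) ∖ Parcel C splits into 3 disjoint pieces (area 58.0744, area 10.8024, area 0.0179).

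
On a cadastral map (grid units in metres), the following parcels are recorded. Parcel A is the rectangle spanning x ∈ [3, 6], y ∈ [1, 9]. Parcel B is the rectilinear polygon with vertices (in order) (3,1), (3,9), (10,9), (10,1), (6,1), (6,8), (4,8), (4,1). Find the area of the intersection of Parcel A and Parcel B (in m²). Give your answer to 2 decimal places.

10.00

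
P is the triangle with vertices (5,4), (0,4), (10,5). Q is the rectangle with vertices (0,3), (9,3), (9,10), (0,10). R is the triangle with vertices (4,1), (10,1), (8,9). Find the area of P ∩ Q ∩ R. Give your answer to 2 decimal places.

The intersection is the polygon with vertices (9,4.9), (9,4.8), (5.556,4.111), (5.79,4.579).
By the shoelace formula its area is 0.89.

0.89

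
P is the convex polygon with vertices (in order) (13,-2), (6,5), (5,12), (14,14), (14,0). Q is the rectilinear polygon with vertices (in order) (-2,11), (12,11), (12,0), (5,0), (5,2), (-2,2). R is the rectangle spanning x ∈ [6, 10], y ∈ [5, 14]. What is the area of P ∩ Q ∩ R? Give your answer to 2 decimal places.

24.00

The intersection is the polygon with vertices (10,11), (10,5), (6,5), (6,11).
By the shoelace formula its area is 24.00.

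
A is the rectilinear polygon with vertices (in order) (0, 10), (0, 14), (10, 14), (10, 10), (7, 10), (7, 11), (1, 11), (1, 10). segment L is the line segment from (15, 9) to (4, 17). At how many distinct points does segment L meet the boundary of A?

2

The segment meets the boundary at (8.125,14), (10,12.636).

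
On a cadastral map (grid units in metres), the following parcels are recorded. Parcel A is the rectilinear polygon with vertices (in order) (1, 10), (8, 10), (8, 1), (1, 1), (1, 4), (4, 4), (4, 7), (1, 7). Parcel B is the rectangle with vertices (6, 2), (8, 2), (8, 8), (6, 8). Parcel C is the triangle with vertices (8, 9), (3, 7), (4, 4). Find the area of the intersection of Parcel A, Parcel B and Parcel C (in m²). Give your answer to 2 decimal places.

0.90

The intersection is the polygon with vertices (6,8), (7.2,8), (6,6.5).
By the shoelace formula its area is 0.90.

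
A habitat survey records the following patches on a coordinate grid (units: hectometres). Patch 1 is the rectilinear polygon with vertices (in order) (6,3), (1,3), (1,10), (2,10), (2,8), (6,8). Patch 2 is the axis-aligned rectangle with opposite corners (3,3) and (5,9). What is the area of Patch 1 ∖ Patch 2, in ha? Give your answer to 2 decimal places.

17.00

|Patch 1| = 27, |Patch 1∩Patch 2| = 10.
|Patch 1 ∖ Patch 2| = |Patch 1| − |Patch 1∩Patch 2| = 27 − 10 = 17.00.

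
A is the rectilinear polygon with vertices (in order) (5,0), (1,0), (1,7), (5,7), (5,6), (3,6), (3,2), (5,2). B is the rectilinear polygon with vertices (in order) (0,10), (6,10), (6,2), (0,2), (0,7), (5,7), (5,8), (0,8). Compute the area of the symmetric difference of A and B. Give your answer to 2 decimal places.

|A| = 20, |B| = 43, |A∩B| = 12.
|A △ B| = |A| + |B| − 2·|A∩B| = 20 + 43 − 24 = 39.00.

39.00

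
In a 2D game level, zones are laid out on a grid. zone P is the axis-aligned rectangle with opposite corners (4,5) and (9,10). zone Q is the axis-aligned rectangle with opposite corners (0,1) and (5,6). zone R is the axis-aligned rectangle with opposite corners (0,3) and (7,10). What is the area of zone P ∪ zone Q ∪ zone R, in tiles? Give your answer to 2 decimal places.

By inclusion–exclusion:
Individual areas: |zone P| = 25, |zone Q| = 25, |zone R| = 49.
|zone P∩zone Q|: x∈[4,5], y∈[5,6] → 1·1 = 1.
|zone P∩zone R|: x∈[4,7], y∈[5,10] → 3·5 = 15.
|zone Q∩zone R|: x∈[0,5], y∈[3,6] → 5·3 = 15.
|zone P∩zone Q∩zone R| = 1.
|zone P ∪ zone Q ∪ zone R| = 99 − 31 + 1 = 69.00.

69.00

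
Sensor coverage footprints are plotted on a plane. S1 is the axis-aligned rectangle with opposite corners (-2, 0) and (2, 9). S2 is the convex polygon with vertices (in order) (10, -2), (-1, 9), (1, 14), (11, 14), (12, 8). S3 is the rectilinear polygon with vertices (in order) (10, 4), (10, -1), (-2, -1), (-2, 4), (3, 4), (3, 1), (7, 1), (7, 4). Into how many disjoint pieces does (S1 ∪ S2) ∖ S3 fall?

1

(S1 ∪ S2) ∖ S3 is a single connected region.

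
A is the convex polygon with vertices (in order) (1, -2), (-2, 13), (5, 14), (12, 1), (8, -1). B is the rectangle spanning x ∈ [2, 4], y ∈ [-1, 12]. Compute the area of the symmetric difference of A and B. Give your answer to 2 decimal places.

|A| = 141, |B| = 26, |A∩B| = 26.
|A △ B| = |A| + |B| − 2·|A∩B| = 141 + 26 − 52 = 115.00.

115.00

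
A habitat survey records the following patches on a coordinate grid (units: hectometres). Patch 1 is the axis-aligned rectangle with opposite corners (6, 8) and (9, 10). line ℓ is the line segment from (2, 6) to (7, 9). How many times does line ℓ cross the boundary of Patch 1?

The segment meets the boundary at (6,8.4).

1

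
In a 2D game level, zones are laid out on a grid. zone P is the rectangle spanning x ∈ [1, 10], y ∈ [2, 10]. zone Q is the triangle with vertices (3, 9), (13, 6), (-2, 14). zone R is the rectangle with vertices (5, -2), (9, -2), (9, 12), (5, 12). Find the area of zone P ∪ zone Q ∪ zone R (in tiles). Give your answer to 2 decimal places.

By inclusion–exclusion:
Individual areas: |zone P| = 72, |zone Q| = 17.5, |zone R| = 56.
|zone P∩zone Q| = 9.45.
|zone P∩zone R|: x∈[5,9], y∈[2,10] → 4·8 = 32.
|zone Q∩zone R| = 5.6.
|zone P∩zone Q∩zone R| = 5.5333.
|zone P ∪ zone Q ∪ zone R| = 145.5 − 47.05 + 5.5333 = 103.98.

103.98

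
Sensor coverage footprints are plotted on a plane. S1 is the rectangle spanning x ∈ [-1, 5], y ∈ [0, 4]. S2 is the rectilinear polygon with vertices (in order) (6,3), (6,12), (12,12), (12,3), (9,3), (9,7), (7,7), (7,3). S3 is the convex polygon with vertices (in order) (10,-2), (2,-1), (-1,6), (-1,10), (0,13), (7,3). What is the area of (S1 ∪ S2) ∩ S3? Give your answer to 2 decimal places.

17.86

|S1 ∪ S2| = 70.
|(S1 ∪ S2) ∩ S3| = 17.86.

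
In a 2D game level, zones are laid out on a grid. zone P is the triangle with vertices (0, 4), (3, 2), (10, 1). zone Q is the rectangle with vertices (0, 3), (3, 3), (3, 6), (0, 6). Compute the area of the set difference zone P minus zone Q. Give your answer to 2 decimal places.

4.60

|zone P| = 5.5, |zone P∩zone Q| = 0.9.
|zone P ∖ zone Q| = |zone P| − |zone P∩zone Q| = 5.5 − 0.9 = 4.60.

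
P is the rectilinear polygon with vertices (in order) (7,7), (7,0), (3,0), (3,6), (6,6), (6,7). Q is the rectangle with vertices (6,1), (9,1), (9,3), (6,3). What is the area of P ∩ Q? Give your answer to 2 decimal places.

2.00

The intersection is the polygon with vertices (7,1), (6,1), (6,3), (7,3).
By the shoelace formula its area is 2.00.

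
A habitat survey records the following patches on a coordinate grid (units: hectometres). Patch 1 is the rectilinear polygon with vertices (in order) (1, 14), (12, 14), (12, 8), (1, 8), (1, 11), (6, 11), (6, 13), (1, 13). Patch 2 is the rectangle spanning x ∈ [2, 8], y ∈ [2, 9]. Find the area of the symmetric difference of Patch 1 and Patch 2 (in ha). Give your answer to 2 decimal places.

86.00

|Patch 1| = 56, |Patch 2| = 42, |Patch 1∩Patch 2| = 6.
|Patch 1 △ Patch 2| = |Patch 1| + |Patch 2| − 2·|Patch 1∩Patch 2| = 56 + 42 − 12 = 86.00.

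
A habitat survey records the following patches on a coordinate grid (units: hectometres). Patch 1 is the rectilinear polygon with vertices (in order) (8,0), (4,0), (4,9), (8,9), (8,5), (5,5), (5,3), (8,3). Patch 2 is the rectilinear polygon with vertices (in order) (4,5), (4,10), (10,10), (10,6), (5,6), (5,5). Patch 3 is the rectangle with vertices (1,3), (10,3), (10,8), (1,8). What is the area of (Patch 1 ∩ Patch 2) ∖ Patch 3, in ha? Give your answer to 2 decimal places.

|Patch 1 ∩ Patch 2| = 13.
|(Patch 1 ∩ Patch 2) ∩ Patch 3| = 9.
|(Patch 1 ∩ Patch 2) ∖ Patch 3| = 13 − 9 = 4.00.

4.00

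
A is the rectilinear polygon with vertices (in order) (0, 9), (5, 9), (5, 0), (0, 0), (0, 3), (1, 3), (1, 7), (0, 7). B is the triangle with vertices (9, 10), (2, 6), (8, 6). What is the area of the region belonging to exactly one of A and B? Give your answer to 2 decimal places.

47.86

|A| = 41, |B| = 12, |A∩B| = 2.5714.
|A △ B| = |A| + |B| − 2·|A∩B| = 41 + 12 − 5.1429 = 47.86.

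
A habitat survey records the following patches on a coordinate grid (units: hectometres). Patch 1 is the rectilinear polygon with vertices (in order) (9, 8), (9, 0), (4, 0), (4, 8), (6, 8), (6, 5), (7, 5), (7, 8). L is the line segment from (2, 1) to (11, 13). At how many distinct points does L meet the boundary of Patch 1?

The segment meets the boundary at (7.25,8), (7,7.667), (4,3.667), (6,6.333).

4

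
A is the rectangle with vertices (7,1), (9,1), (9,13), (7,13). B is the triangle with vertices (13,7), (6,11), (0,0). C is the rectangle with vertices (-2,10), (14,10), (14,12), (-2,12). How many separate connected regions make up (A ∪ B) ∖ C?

(A ∪ B) ∖ C splits into 2 disjoint pieces (area 56.4141, area 2).

2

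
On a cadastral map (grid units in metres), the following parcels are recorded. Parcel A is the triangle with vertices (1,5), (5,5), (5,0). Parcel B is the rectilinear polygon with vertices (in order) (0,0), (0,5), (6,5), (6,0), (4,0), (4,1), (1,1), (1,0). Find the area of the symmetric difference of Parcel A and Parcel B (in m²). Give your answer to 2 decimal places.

17.00

|Parcel A| = 10, |Parcel B| = 27, |Parcel A∩Parcel B| = 10.
|Parcel A △ Parcel B| = |Parcel A| + |Parcel B| − 2·|Parcel A∩Parcel B| = 10 + 27 − 20 = 17.00.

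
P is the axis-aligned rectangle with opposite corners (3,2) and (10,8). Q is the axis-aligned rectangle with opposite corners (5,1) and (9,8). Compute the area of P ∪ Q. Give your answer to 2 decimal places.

By inclusion–exclusion:
Individual areas: |P| = 42, |Q| = 28.
|P∩Q|: x∈[5,9], y∈[2,8] → 4·6 = 24.
|P ∪ Q| = 70 − 24 = 46.00.

46.00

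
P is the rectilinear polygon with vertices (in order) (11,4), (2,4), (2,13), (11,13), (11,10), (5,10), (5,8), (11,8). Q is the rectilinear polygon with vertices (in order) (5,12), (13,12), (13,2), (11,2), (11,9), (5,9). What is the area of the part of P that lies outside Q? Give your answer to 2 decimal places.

|P| = 69, |P∩Q| = 12.
|P ∖ Q| = |P| − |P∩Q| = 69 − 12 = 57.00.

57.00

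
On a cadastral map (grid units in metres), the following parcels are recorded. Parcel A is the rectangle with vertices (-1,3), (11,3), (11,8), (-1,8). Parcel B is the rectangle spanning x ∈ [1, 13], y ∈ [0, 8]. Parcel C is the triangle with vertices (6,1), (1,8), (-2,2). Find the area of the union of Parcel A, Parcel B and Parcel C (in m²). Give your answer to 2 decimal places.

109.56

By inclusion–exclusion:
Individual areas: |Parcel A| = 60, |Parcel B| = 96, |Parcel C| = 25.5.
|Parcel A∩Parcel B|: x∈[1,11], y∈[3,8] → 10·5 = 50.
|Parcel A∩Parcel C| = 14.9286.
|Parcel B∩Parcel C| = 15.9375.
|Parcel A∩Parcel B∩Parcel C| = 8.9286.
|Parcel A ∪ Parcel B ∪ Parcel C| = 181.5 − 80.8661 + 8.9286 = 109.56.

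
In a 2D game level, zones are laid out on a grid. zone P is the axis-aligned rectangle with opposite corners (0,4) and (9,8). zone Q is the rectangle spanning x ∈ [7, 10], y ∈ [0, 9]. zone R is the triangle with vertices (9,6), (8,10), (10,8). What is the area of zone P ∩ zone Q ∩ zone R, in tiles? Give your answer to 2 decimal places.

The intersection is the polygon with vertices (9,6), (8.5,8), (9,8).
By the shoelace formula its area is 0.50.

0.50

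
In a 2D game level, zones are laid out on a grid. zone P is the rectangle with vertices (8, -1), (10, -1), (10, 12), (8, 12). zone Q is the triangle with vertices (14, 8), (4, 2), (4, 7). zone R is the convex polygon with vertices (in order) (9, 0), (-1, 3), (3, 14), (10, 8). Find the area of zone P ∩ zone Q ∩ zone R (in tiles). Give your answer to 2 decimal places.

The intersection is the polygon with vertices (8,4.4), (8,7.4), (9.949,7.595), (9.676,5.405).
By the shoelace formula its area is 4.62.

4.62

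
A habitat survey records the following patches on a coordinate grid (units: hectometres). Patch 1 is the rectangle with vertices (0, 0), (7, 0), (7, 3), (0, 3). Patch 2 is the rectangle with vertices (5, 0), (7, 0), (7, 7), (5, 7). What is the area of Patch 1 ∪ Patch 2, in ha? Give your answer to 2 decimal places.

29.00

By inclusion–exclusion:
Individual areas: |Patch 1| = 21, |Patch 2| = 14.
|Patch 1∩Patch 2|: x∈[5,7], y∈[0,3] → 2·3 = 6.
|Patch 1 ∪ Patch 2| = 35 − 6 = 29.00.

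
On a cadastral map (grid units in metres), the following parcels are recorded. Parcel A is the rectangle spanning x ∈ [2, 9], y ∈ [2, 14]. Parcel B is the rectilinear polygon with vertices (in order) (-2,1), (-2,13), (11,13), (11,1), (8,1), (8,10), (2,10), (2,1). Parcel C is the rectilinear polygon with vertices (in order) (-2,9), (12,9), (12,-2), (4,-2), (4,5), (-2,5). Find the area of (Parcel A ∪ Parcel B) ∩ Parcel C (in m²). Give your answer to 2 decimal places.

The region (Parcel A ∪ Parcel B) ∩ Parcel C is the polygon with vertices (11,1), (8,1), (8,2), (4,2), (4,5), (-2,5), (-2,9), (11,9).
By the shoelace formula its area is 76.00.

76.00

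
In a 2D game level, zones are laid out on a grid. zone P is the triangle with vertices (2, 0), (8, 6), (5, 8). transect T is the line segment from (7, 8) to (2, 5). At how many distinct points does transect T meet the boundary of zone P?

2

The segment meets the boundary at (4.419,6.452), (5.947,7.368).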